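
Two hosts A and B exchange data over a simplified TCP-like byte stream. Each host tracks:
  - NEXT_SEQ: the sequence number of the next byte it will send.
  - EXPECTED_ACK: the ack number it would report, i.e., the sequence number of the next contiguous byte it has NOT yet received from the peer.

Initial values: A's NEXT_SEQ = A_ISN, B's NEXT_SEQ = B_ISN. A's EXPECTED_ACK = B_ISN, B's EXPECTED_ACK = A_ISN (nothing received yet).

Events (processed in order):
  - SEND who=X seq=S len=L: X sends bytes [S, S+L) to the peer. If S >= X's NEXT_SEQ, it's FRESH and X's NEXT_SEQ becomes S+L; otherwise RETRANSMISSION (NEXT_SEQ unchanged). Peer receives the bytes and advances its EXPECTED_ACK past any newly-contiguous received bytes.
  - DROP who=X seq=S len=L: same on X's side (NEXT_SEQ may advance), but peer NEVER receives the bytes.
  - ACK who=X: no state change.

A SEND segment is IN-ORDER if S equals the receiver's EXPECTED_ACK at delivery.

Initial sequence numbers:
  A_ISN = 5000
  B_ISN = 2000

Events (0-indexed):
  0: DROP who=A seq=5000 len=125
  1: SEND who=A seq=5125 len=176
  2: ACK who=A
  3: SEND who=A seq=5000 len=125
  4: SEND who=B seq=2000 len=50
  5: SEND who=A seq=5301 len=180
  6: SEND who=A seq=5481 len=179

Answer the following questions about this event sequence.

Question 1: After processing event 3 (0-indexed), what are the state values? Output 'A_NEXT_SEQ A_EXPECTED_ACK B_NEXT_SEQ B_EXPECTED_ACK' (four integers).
After event 0: A_seq=5125 A_ack=2000 B_seq=2000 B_ack=5000
After event 1: A_seq=5301 A_ack=2000 B_seq=2000 B_ack=5000
After event 2: A_seq=5301 A_ack=2000 B_seq=2000 B_ack=5000
After event 3: A_seq=5301 A_ack=2000 B_seq=2000 B_ack=5301

5301 2000 2000 5301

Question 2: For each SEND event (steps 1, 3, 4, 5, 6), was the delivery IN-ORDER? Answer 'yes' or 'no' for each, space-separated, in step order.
Step 1: SEND seq=5125 -> out-of-order
Step 3: SEND seq=5000 -> in-order
Step 4: SEND seq=2000 -> in-order
Step 5: SEND seq=5301 -> in-order
Step 6: SEND seq=5481 -> in-order

Answer: no yes yes yes yes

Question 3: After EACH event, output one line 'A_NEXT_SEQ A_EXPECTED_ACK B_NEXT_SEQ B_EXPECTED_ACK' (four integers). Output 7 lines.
5125 2000 2000 5000
5301 2000 2000 5000
5301 2000 2000 5000
5301 2000 2000 5301
5301 2050 2050 5301
5481 2050 2050 5481
5660 2050 2050 5660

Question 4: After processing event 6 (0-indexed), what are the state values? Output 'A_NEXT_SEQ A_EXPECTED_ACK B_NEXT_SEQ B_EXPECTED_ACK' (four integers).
After event 0: A_seq=5125 A_ack=2000 B_seq=2000 B_ack=5000
After event 1: A_seq=5301 A_ack=2000 B_seq=2000 B_ack=5000
After event 2: A_seq=5301 A_ack=2000 B_seq=2000 B_ack=5000
After event 3: A_seq=5301 A_ack=2000 B_seq=2000 B_ack=5301
After event 4: A_seq=5301 A_ack=2050 B_seq=2050 B_ack=5301
After event 5: A_seq=5481 A_ack=2050 B_seq=2050 B_ack=5481
After event 6: A_seq=5660 A_ack=2050 B_seq=2050 B_ack=5660

5660 2050 2050 5660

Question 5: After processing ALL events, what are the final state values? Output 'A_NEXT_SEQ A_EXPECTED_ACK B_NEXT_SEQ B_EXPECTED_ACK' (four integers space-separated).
After event 0: A_seq=5125 A_ack=2000 B_seq=2000 B_ack=5000
After event 1: A_seq=5301 A_ack=2000 B_seq=2000 B_ack=5000
After event 2: A_seq=5301 A_ack=2000 B_seq=2000 B_ack=5000
After event 3: A_seq=5301 A_ack=2000 B_seq=2000 B_ack=5301
After event 4: A_seq=5301 A_ack=2050 B_seq=2050 B_ack=5301
After event 5: A_seq=5481 A_ack=2050 B_seq=2050 B_ack=5481
After event 6: A_seq=5660 A_ack=2050 B_seq=2050 B_ack=5660

Answer: 5660 2050 2050 5660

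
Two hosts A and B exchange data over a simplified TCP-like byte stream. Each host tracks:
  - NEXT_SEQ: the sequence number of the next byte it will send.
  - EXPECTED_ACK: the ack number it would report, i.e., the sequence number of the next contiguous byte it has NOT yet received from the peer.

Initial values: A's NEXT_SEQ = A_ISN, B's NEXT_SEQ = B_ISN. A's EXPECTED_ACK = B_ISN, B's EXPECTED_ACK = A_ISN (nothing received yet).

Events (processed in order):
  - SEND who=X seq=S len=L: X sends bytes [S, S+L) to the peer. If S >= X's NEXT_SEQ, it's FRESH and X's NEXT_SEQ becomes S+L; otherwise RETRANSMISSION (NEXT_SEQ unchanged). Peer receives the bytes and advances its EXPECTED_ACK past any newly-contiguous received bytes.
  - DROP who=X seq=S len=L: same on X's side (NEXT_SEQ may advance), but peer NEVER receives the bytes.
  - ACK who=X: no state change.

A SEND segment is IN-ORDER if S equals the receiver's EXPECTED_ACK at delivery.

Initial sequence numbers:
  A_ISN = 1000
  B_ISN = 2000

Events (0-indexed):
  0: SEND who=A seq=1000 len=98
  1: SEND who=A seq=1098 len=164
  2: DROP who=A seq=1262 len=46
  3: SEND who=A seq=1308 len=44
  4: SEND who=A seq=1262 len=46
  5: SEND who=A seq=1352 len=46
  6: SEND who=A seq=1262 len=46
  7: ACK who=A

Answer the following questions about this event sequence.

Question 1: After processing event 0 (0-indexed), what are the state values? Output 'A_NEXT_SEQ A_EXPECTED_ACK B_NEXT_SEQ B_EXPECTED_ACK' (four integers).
After event 0: A_seq=1098 A_ack=2000 B_seq=2000 B_ack=1098

1098 2000 2000 1098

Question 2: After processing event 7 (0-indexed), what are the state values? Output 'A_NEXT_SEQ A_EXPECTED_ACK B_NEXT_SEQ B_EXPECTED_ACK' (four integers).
After event 0: A_seq=1098 A_ack=2000 B_seq=2000 B_ack=1098
After event 1: A_seq=1262 A_ack=2000 B_seq=2000 B_ack=1262
After event 2: A_seq=1308 A_ack=2000 B_seq=2000 B_ack=1262
After event 3: A_seq=1352 A_ack=2000 B_seq=2000 B_ack=1262
After event 4: A_seq=1352 A_ack=2000 B_seq=2000 B_ack=1352
After event 5: A_seq=1398 A_ack=2000 B_seq=2000 B_ack=1398
After event 6: A_seq=1398 A_ack=2000 B_seq=2000 B_ack=1398
After event 7: A_seq=1398 A_ack=2000 B_seq=2000 B_ack=1398

1398 2000 2000 1398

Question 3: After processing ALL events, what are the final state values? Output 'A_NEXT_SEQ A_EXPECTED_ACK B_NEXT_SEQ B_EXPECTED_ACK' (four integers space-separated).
After event 0: A_seq=1098 A_ack=2000 B_seq=2000 B_ack=1098
After event 1: A_seq=1262 A_ack=2000 B_seq=2000 B_ack=1262
After event 2: A_seq=1308 A_ack=2000 B_seq=2000 B_ack=1262
After event 3: A_seq=1352 A_ack=2000 B_seq=2000 B_ack=1262
After event 4: A_seq=1352 A_ack=2000 B_seq=2000 B_ack=1352
After event 5: A_seq=1398 A_ack=2000 B_seq=2000 B_ack=1398
After event 6: A_seq=1398 A_ack=2000 B_seq=2000 B_ack=1398
After event 7: A_seq=1398 A_ack=2000 B_seq=2000 B_ack=1398

Answer: 1398 2000 2000 1398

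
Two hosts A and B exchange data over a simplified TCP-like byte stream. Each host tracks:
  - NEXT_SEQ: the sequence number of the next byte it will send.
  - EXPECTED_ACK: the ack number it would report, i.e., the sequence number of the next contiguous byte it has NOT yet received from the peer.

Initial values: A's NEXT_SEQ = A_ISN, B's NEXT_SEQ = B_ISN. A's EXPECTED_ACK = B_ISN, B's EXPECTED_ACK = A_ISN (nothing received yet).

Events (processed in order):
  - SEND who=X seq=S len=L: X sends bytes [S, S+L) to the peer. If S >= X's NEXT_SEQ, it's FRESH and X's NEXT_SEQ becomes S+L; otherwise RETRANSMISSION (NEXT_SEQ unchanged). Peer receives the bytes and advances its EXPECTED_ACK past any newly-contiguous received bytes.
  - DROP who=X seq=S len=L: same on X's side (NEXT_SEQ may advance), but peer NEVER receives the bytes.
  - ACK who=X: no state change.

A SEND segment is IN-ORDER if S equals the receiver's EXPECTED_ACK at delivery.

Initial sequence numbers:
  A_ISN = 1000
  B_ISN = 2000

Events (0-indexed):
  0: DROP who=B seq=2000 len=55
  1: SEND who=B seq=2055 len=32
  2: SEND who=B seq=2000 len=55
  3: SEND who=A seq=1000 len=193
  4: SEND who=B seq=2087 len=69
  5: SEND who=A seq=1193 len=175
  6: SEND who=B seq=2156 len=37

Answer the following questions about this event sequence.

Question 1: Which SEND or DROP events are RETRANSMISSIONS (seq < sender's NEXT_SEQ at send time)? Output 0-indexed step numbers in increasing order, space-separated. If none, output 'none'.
Step 0: DROP seq=2000 -> fresh
Step 1: SEND seq=2055 -> fresh
Step 2: SEND seq=2000 -> retransmit
Step 3: SEND seq=1000 -> fresh
Step 4: SEND seq=2087 -> fresh
Step 5: SEND seq=1193 -> fresh
Step 6: SEND seq=2156 -> fresh

Answer: 2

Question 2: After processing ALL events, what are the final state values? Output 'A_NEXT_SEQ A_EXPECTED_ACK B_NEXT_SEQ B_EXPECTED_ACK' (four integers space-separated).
Answer: 1368 2193 2193 1368

Derivation:
After event 0: A_seq=1000 A_ack=2000 B_seq=2055 B_ack=1000
After event 1: A_seq=1000 A_ack=2000 B_seq=2087 B_ack=1000
After event 2: A_seq=1000 A_ack=2087 B_seq=2087 B_ack=1000
After event 3: A_seq=1193 A_ack=2087 B_seq=2087 B_ack=1193
After event 4: A_seq=1193 A_ack=2156 B_seq=2156 B_ack=1193
After event 5: A_seq=1368 A_ack=2156 B_seq=2156 B_ack=1368
After event 6: A_seq=1368 A_ack=2193 B_seq=2193 B_ack=1368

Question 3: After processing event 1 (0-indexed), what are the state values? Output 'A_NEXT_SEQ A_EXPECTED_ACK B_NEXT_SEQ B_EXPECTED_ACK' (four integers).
After event 0: A_seq=1000 A_ack=2000 B_seq=2055 B_ack=1000
After event 1: A_seq=1000 A_ack=2000 B_seq=2087 B_ack=1000

1000 2000 2087 1000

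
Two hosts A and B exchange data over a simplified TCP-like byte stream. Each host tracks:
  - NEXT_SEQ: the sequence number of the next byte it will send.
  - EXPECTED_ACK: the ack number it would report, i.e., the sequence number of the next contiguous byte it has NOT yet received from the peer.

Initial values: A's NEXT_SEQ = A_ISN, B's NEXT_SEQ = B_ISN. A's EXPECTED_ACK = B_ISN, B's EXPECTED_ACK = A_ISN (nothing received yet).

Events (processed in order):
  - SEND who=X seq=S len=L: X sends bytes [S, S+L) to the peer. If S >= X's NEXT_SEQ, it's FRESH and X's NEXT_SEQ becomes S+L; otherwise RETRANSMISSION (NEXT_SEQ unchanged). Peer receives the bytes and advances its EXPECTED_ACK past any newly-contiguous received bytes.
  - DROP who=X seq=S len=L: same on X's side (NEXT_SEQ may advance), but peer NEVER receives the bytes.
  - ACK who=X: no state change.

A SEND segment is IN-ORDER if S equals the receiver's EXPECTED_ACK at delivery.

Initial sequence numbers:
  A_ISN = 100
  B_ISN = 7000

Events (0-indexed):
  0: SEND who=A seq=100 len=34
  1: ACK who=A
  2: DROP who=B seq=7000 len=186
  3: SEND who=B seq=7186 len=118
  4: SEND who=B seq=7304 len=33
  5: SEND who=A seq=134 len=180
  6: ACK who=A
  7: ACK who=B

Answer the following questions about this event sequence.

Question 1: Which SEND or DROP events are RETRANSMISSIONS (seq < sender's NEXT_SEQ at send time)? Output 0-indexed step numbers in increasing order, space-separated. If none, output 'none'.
Answer: none

Derivation:
Step 0: SEND seq=100 -> fresh
Step 2: DROP seq=7000 -> fresh
Step 3: SEND seq=7186 -> fresh
Step 4: SEND seq=7304 -> fresh
Step 5: SEND seq=134 -> fresh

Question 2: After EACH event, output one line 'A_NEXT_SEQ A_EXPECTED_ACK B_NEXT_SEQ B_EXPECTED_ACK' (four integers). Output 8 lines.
134 7000 7000 134
134 7000 7000 134
134 7000 7186 134
134 7000 7304 134
134 7000 7337 134
314 7000 7337 314
314 7000 7337 314
314 7000 7337 314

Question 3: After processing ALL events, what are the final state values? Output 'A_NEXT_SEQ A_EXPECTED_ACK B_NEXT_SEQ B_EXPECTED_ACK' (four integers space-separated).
Answer: 314 7000 7337 314

Derivation:
After event 0: A_seq=134 A_ack=7000 B_seq=7000 B_ack=134
After event 1: A_seq=134 A_ack=7000 B_seq=7000 B_ack=134
After event 2: A_seq=134 A_ack=7000 B_seq=7186 B_ack=134
After event 3: A_seq=134 A_ack=7000 B_seq=7304 B_ack=134
After event 4: A_seq=134 A_ack=7000 B_seq=7337 B_ack=134
After event 5: A_seq=314 A_ack=7000 B_seq=7337 B_ack=314
After event 6: A_seq=314 A_ack=7000 B_seq=7337 B_ack=314
After event 7: A_seq=314 A_ack=7000 B_seq=7337 B_ack=314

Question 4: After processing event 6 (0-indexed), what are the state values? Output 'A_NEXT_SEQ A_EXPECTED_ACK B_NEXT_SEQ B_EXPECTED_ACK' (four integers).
After event 0: A_seq=134 A_ack=7000 B_seq=7000 B_ack=134
After event 1: A_seq=134 A_ack=7000 B_seq=7000 B_ack=134
After event 2: A_seq=134 A_ack=7000 B_seq=7186 B_ack=134
After event 3: A_seq=134 A_ack=7000 B_seq=7304 B_ack=134
After event 4: A_seq=134 A_ack=7000 B_seq=7337 B_ack=134
After event 5: A_seq=314 A_ack=7000 B_seq=7337 B_ack=314
After event 6: A_seq=314 A_ack=7000 B_seq=7337 B_ack=314

314 7000 7337 314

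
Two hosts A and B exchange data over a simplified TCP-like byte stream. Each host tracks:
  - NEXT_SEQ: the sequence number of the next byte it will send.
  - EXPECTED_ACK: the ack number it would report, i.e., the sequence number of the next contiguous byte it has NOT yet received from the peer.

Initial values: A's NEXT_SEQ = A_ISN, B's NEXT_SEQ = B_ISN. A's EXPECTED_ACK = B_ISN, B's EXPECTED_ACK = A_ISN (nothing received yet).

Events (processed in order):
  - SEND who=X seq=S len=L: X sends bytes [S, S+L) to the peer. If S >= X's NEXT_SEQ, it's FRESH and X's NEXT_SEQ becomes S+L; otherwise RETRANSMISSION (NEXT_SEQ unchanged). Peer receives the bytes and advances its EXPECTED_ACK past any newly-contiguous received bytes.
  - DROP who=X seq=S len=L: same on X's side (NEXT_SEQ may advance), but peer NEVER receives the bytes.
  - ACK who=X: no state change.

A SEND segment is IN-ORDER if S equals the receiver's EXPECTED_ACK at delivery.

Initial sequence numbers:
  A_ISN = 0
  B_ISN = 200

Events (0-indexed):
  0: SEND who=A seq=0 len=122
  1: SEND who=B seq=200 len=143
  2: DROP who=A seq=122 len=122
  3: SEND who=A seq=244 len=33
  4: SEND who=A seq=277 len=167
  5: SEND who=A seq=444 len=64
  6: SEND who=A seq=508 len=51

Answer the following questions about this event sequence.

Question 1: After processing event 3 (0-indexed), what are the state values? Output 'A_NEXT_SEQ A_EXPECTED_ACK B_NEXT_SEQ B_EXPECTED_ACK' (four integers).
After event 0: A_seq=122 A_ack=200 B_seq=200 B_ack=122
After event 1: A_seq=122 A_ack=343 B_seq=343 B_ack=122
After event 2: A_seq=244 A_ack=343 B_seq=343 B_ack=122
After event 3: A_seq=277 A_ack=343 B_seq=343 B_ack=122

277 343 343 122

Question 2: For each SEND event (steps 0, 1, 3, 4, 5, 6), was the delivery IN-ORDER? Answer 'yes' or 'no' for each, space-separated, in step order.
Step 0: SEND seq=0 -> in-order
Step 1: SEND seq=200 -> in-order
Step 3: SEND seq=244 -> out-of-order
Step 4: SEND seq=277 -> out-of-order
Step 5: SEND seq=444 -> out-of-order
Step 6: SEND seq=508 -> out-of-order

Answer: yes yes no no no no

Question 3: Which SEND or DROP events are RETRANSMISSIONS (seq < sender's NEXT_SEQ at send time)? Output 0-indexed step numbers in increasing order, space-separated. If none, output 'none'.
Step 0: SEND seq=0 -> fresh
Step 1: SEND seq=200 -> fresh
Step 2: DROP seq=122 -> fresh
Step 3: SEND seq=244 -> fresh
Step 4: SEND seq=277 -> fresh
Step 5: SEND seq=444 -> fresh
Step 6: SEND seq=508 -> fresh

Answer: none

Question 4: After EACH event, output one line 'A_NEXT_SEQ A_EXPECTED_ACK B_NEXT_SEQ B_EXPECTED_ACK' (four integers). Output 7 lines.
122 200 200 122
122 343 343 122
244 343 343 122
277 343 343 122
444 343 343 122
508 343 343 122
559 343 343 122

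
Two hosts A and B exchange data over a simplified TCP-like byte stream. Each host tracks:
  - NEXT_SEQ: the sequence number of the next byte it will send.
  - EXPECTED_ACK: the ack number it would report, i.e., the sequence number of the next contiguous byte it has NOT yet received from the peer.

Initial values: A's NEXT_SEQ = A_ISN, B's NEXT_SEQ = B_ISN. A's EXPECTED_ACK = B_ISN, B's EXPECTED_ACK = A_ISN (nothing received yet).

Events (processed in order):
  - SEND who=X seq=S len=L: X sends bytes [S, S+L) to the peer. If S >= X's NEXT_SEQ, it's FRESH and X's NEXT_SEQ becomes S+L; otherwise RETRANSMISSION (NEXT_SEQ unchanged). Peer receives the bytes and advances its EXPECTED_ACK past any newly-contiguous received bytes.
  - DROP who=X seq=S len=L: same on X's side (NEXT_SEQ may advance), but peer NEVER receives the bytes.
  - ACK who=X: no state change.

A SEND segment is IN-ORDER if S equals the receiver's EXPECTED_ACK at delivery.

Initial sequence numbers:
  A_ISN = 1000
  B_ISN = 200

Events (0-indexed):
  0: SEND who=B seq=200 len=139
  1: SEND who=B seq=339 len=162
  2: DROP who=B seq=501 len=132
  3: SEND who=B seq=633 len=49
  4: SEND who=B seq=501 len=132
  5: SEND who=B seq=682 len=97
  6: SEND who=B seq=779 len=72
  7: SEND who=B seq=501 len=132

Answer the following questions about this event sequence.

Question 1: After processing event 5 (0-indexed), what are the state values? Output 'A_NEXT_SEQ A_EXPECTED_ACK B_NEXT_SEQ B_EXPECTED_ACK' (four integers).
After event 0: A_seq=1000 A_ack=339 B_seq=339 B_ack=1000
After event 1: A_seq=1000 A_ack=501 B_seq=501 B_ack=1000
After event 2: A_seq=1000 A_ack=501 B_seq=633 B_ack=1000
After event 3: A_seq=1000 A_ack=501 B_seq=682 B_ack=1000
After event 4: A_seq=1000 A_ack=682 B_seq=682 B_ack=1000
After event 5: A_seq=1000 A_ack=779 B_seq=779 B_ack=1000

1000 779 779 1000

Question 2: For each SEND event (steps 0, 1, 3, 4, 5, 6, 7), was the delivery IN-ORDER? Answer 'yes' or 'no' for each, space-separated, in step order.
Answer: yes yes no yes yes yes no

Derivation:
Step 0: SEND seq=200 -> in-order
Step 1: SEND seq=339 -> in-order
Step 3: SEND seq=633 -> out-of-order
Step 4: SEND seq=501 -> in-order
Step 5: SEND seq=682 -> in-order
Step 6: SEND seq=779 -> in-order
Step 7: SEND seq=501 -> out-of-order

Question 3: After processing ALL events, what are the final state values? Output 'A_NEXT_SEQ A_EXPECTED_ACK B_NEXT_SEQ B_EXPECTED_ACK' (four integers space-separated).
After event 0: A_seq=1000 A_ack=339 B_seq=339 B_ack=1000
After event 1: A_seq=1000 A_ack=501 B_seq=501 B_ack=1000
After event 2: A_seq=1000 A_ack=501 B_seq=633 B_ack=1000
After event 3: A_seq=1000 A_ack=501 B_seq=682 B_ack=1000
After event 4: A_seq=1000 A_ack=682 B_seq=682 B_ack=1000
After event 5: A_seq=1000 A_ack=779 B_seq=779 B_ack=1000
After event 6: A_seq=1000 A_ack=851 B_seq=851 B_ack=1000
After event 7: A_seq=1000 A_ack=851 B_seq=851 B_ack=1000

Answer: 1000 851 851 1000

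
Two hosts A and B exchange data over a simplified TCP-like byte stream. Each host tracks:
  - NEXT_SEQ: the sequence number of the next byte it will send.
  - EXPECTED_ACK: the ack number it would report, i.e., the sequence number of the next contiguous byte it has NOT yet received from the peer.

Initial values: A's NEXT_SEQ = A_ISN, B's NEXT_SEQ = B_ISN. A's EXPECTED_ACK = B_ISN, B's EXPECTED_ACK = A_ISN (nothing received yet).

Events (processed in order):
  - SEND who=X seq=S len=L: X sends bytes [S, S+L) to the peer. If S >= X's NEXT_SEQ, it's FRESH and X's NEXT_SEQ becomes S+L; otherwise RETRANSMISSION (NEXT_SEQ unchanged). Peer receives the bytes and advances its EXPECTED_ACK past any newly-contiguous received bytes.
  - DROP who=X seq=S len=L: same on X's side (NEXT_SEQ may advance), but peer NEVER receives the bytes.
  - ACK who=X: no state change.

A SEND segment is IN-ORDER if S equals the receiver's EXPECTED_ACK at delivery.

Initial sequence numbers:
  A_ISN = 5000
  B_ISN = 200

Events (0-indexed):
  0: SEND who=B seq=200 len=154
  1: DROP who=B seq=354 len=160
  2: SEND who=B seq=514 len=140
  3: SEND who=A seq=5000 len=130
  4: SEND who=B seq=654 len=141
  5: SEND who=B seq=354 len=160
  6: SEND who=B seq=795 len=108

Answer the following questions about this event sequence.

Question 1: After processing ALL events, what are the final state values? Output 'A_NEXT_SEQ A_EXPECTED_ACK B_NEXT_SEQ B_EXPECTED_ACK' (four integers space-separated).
After event 0: A_seq=5000 A_ack=354 B_seq=354 B_ack=5000
After event 1: A_seq=5000 A_ack=354 B_seq=514 B_ack=5000
After event 2: A_seq=5000 A_ack=354 B_seq=654 B_ack=5000
After event 3: A_seq=5130 A_ack=354 B_seq=654 B_ack=5130
After event 4: A_seq=5130 A_ack=354 B_seq=795 B_ack=5130
After event 5: A_seq=5130 A_ack=795 B_seq=795 B_ack=5130
After event 6: A_seq=5130 A_ack=903 B_seq=903 B_ack=5130

Answer: 5130 903 903 5130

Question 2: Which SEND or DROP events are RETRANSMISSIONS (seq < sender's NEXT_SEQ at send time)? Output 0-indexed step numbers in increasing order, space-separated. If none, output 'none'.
Answer: 5

Derivation:
Step 0: SEND seq=200 -> fresh
Step 1: DROP seq=354 -> fresh
Step 2: SEND seq=514 -> fresh
Step 3: SEND seq=5000 -> fresh
Step 4: SEND seq=654 -> fresh
Step 5: SEND seq=354 -> retransmit
Step 6: SEND seq=795 -> fresh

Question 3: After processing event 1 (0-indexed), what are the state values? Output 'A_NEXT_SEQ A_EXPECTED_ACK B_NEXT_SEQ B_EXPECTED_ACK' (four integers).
After event 0: A_seq=5000 A_ack=354 B_seq=354 B_ack=5000
After event 1: A_seq=5000 A_ack=354 B_seq=514 B_ack=5000

5000 354 514 5000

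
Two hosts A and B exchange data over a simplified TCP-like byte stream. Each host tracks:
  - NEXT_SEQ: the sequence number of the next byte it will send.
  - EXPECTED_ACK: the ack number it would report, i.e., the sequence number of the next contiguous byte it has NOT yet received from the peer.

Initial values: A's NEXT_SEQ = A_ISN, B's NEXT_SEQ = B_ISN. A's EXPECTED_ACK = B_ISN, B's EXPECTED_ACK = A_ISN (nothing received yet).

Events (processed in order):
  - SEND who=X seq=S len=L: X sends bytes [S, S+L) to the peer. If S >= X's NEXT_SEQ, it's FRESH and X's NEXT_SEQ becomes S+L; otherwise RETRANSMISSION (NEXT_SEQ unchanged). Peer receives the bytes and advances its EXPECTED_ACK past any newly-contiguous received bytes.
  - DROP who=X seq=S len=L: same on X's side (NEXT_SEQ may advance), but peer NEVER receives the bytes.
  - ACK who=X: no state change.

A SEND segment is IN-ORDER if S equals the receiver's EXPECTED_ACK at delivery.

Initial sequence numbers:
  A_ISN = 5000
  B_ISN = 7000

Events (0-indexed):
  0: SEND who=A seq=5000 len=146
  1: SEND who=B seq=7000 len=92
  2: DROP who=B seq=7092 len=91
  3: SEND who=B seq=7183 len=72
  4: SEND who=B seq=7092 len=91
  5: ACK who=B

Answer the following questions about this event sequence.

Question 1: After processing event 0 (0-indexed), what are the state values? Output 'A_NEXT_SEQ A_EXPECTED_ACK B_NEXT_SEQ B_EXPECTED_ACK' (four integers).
After event 0: A_seq=5146 A_ack=7000 B_seq=7000 B_ack=5146

5146 7000 7000 5146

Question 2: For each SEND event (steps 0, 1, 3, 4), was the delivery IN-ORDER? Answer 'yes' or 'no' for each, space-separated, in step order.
Answer: yes yes no yes

Derivation:
Step 0: SEND seq=5000 -> in-order
Step 1: SEND seq=7000 -> in-order
Step 3: SEND seq=7183 -> out-of-order
Step 4: SEND seq=7092 -> in-order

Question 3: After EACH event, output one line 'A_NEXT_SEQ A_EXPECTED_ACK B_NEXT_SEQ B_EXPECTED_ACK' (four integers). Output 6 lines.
5146 7000 7000 5146
5146 7092 7092 5146
5146 7092 7183 5146
5146 7092 7255 5146
5146 7255 7255 5146
5146 7255 7255 5146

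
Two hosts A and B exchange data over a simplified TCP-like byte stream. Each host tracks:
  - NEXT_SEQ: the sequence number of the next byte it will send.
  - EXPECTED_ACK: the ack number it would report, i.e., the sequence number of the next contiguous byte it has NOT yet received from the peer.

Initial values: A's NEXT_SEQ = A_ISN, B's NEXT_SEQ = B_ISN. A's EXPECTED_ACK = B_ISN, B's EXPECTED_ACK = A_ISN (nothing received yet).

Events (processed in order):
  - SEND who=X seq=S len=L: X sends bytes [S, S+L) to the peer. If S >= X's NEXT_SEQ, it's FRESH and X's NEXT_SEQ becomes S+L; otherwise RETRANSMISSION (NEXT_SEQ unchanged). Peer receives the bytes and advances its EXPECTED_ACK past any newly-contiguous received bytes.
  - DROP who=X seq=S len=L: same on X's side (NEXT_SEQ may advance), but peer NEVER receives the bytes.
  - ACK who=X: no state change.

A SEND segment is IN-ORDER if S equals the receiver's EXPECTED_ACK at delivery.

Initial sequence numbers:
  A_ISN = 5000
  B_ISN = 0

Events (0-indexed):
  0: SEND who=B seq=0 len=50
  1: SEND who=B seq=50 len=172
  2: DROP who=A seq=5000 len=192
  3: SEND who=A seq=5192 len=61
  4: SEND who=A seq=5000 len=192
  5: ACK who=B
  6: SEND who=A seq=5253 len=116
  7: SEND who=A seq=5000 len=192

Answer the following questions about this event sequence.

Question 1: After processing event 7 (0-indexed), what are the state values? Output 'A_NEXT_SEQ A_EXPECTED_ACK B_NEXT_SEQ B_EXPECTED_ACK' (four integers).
After event 0: A_seq=5000 A_ack=50 B_seq=50 B_ack=5000
After event 1: A_seq=5000 A_ack=222 B_seq=222 B_ack=5000
After event 2: A_seq=5192 A_ack=222 B_seq=222 B_ack=5000
After event 3: A_seq=5253 A_ack=222 B_seq=222 B_ack=5000
After event 4: A_seq=5253 A_ack=222 B_seq=222 B_ack=5253
After event 5: A_seq=5253 A_ack=222 B_seq=222 B_ack=5253
After event 6: A_seq=5369 A_ack=222 B_seq=222 B_ack=5369
After event 7: A_seq=5369 A_ack=222 B_seq=222 B_ack=5369

5369 222 222 5369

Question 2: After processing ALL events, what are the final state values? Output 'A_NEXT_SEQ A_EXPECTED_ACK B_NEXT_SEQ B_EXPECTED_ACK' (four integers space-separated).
Answer: 5369 222 222 5369

Derivation:
After event 0: A_seq=5000 A_ack=50 B_seq=50 B_ack=5000
After event 1: A_seq=5000 A_ack=222 B_seq=222 B_ack=5000
After event 2: A_seq=5192 A_ack=222 B_seq=222 B_ack=5000
After event 3: A_seq=5253 A_ack=222 B_seq=222 B_ack=5000
After event 4: A_seq=5253 A_ack=222 B_seq=222 B_ack=5253
After event 5: A_seq=5253 A_ack=222 B_seq=222 B_ack=5253
After event 6: A_seq=5369 A_ack=222 B_seq=222 B_ack=5369
After event 7: A_seq=5369 A_ack=222 B_seq=222 B_ack=5369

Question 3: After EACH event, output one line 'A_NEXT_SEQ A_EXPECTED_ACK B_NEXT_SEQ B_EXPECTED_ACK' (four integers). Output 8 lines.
5000 50 50 5000
5000 222 222 5000
5192 222 222 5000
5253 222 222 5000
5253 222 222 5253
5253 222 222 5253
5369 222 222 5369
5369 222 222 5369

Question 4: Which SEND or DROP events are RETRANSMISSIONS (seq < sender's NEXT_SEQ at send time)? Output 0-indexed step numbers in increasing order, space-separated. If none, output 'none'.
Step 0: SEND seq=0 -> fresh
Step 1: SEND seq=50 -> fresh
Step 2: DROP seq=5000 -> fresh
Step 3: SEND seq=5192 -> fresh
Step 4: SEND seq=5000 -> retransmit
Step 6: SEND seq=5253 -> fresh
Step 7: SEND seq=5000 -> retransmit

Answer: 4 7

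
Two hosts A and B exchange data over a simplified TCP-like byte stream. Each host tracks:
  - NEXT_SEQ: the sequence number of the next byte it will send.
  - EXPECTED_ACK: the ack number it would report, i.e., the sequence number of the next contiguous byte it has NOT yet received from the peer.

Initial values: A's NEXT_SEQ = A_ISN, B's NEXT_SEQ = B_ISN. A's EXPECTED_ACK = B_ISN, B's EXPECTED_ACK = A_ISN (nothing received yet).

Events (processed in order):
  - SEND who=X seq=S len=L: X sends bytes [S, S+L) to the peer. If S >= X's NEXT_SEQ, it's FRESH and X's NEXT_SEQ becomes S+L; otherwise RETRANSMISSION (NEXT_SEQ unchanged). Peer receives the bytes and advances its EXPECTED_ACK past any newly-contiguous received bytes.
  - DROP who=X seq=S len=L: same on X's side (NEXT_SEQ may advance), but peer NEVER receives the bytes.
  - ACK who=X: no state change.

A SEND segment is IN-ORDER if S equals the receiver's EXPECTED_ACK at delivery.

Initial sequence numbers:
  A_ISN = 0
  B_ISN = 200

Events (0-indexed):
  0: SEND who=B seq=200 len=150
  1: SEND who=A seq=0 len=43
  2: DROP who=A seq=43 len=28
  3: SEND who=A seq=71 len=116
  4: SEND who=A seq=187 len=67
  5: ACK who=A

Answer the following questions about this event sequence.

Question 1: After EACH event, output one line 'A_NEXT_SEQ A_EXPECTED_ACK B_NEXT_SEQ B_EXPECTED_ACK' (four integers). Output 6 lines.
0 350 350 0
43 350 350 43
71 350 350 43
187 350 350 43
254 350 350 43
254 350 350 43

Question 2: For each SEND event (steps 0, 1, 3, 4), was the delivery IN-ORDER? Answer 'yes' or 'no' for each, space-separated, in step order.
Answer: yes yes no no

Derivation:
Step 0: SEND seq=200 -> in-order
Step 1: SEND seq=0 -> in-order
Step 3: SEND seq=71 -> out-of-order
Step 4: SEND seq=187 -> out-of-order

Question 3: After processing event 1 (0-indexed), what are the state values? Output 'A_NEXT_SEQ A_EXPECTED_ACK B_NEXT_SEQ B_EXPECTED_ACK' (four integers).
After event 0: A_seq=0 A_ack=350 B_seq=350 B_ack=0
After event 1: A_seq=43 A_ack=350 B_seq=350 B_ack=43

43 350 350 43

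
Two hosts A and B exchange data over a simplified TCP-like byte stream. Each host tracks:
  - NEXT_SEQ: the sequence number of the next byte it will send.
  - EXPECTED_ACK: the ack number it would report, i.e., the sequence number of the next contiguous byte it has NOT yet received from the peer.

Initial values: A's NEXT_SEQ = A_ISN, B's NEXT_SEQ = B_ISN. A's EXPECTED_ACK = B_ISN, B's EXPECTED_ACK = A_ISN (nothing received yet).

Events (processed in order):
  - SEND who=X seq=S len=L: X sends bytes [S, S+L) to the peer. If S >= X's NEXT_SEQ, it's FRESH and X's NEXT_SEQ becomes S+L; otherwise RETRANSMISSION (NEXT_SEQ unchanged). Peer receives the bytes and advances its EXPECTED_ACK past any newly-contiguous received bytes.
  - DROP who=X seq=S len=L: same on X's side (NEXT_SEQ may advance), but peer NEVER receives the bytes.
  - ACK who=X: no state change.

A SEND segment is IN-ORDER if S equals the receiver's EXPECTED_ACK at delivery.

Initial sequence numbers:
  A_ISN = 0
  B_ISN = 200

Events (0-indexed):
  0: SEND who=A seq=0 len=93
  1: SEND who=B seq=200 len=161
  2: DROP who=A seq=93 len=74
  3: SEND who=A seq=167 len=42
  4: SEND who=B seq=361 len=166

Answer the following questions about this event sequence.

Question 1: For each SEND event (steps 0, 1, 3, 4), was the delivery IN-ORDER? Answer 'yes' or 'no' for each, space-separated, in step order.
Step 0: SEND seq=0 -> in-order
Step 1: SEND seq=200 -> in-order
Step 3: SEND seq=167 -> out-of-order
Step 4: SEND seq=361 -> in-order

Answer: yes yes no yes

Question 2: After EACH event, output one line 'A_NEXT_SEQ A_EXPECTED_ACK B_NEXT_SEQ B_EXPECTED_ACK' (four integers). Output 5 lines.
93 200 200 93
93 361 361 93
167 361 361 93
209 361 361 93
209 527 527 93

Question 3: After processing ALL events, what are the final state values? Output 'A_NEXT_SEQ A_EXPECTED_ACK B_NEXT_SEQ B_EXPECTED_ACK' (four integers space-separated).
After event 0: A_seq=93 A_ack=200 B_seq=200 B_ack=93
After event 1: A_seq=93 A_ack=361 B_seq=361 B_ack=93
After event 2: A_seq=167 A_ack=361 B_seq=361 B_ack=93
After event 3: A_seq=209 A_ack=361 B_seq=361 B_ack=93
After event 4: A_seq=209 A_ack=527 B_seq=527 B_ack=93

Answer: 209 527 527 93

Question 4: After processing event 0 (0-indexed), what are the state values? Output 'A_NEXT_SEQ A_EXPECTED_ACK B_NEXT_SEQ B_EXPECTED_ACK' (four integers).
After event 0: A_seq=93 A_ack=200 B_seq=200 B_ack=93

93 200 200 93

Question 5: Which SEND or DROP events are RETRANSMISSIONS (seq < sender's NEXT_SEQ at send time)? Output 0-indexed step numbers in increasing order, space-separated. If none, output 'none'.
Answer: none

Derivation:
Step 0: SEND seq=0 -> fresh
Step 1: SEND seq=200 -> fresh
Step 2: DROP seq=93 -> fresh
Step 3: SEND seq=167 -> fresh
Step 4: SEND seq=361 -> fresh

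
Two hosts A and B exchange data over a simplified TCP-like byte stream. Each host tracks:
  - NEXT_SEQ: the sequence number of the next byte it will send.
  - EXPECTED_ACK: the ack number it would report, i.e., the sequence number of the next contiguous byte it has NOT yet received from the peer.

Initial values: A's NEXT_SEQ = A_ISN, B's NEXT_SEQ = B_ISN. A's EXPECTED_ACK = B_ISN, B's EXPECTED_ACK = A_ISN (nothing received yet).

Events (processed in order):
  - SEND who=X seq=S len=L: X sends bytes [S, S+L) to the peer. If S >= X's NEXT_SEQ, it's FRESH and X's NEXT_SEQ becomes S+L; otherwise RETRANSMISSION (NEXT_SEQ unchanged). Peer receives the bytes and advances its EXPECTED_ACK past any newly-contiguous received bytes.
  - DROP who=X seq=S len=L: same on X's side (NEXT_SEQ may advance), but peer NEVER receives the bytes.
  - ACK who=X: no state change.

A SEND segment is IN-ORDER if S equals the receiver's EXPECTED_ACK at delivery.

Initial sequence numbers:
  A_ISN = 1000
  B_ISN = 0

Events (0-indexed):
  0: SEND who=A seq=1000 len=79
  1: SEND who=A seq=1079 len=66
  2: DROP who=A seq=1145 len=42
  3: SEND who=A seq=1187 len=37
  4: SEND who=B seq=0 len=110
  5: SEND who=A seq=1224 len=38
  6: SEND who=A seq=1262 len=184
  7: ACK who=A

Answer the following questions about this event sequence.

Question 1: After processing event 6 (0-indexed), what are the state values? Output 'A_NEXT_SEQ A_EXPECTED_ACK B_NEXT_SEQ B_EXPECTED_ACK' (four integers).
After event 0: A_seq=1079 A_ack=0 B_seq=0 B_ack=1079
After event 1: A_seq=1145 A_ack=0 B_seq=0 B_ack=1145
After event 2: A_seq=1187 A_ack=0 B_seq=0 B_ack=1145
After event 3: A_seq=1224 A_ack=0 B_seq=0 B_ack=1145
After event 4: A_seq=1224 A_ack=110 B_seq=110 B_ack=1145
After event 5: A_seq=1262 A_ack=110 B_seq=110 B_ack=1145
After event 6: A_seq=1446 A_ack=110 B_seq=110 B_ack=1145

1446 110 110 1145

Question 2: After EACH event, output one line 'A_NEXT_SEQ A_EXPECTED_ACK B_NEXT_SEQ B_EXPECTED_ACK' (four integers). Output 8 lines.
1079 0 0 1079
1145 0 0 1145
1187 0 0 1145
1224 0 0 1145
1224 110 110 1145
1262 110 110 1145
1446 110 110 1145
1446 110 110 1145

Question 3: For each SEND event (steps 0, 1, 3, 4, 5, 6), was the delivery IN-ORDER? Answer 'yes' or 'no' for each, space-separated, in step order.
Answer: yes yes no yes no no

Derivation:
Step 0: SEND seq=1000 -> in-order
Step 1: SEND seq=1079 -> in-order
Step 3: SEND seq=1187 -> out-of-order
Step 4: SEND seq=0 -> in-order
Step 5: SEND seq=1224 -> out-of-order
Step 6: SEND seq=1262 -> out-of-order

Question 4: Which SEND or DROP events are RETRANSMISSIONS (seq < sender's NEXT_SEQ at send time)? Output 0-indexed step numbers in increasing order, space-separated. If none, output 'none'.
Answer: none

Derivation:
Step 0: SEND seq=1000 -> fresh
Step 1: SEND seq=1079 -> fresh
Step 2: DROP seq=1145 -> fresh
Step 3: SEND seq=1187 -> fresh
Step 4: SEND seq=0 -> fresh
Step 5: SEND seq=1224 -> fresh
Step 6: SEND seq=1262 -> fresh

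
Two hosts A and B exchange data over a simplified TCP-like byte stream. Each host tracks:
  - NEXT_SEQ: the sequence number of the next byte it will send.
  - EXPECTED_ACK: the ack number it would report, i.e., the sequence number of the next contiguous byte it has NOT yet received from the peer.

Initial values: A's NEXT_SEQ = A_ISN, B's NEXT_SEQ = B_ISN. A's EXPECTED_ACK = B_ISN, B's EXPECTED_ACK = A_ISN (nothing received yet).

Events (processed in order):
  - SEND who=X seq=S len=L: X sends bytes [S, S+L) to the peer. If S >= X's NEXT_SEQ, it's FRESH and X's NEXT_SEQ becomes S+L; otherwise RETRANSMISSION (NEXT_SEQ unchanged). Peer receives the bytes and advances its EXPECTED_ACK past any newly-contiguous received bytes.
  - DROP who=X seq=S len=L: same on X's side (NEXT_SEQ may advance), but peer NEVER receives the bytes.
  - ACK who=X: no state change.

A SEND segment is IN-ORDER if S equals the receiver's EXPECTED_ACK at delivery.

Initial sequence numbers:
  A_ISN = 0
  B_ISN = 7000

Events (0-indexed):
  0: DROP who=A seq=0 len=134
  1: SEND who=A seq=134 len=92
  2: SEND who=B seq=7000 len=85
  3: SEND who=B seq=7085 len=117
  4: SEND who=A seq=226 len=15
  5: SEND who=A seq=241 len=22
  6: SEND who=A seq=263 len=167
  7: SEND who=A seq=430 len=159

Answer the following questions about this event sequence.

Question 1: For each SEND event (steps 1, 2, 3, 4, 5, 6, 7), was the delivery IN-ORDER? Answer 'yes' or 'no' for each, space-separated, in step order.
Answer: no yes yes no no no no

Derivation:
Step 1: SEND seq=134 -> out-of-order
Step 2: SEND seq=7000 -> in-order
Step 3: SEND seq=7085 -> in-order
Step 4: SEND seq=226 -> out-of-order
Step 5: SEND seq=241 -> out-of-order
Step 6: SEND seq=263 -> out-of-order
Step 7: SEND seq=430 -> out-of-order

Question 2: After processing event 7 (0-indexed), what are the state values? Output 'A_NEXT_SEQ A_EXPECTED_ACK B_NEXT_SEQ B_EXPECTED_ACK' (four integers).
After event 0: A_seq=134 A_ack=7000 B_seq=7000 B_ack=0
After event 1: A_seq=226 A_ack=7000 B_seq=7000 B_ack=0
After event 2: A_seq=226 A_ack=7085 B_seq=7085 B_ack=0
After event 3: A_seq=226 A_ack=7202 B_seq=7202 B_ack=0
After event 4: A_seq=241 A_ack=7202 B_seq=7202 B_ack=0
After event 5: A_seq=263 A_ack=7202 B_seq=7202 B_ack=0
After event 6: A_seq=430 A_ack=7202 B_seq=7202 B_ack=0
After event 7: A_seq=589 A_ack=7202 B_seq=7202 B_ack=0

589 7202 7202 0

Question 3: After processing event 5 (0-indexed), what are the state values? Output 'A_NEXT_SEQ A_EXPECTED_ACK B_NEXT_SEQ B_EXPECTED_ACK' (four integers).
After event 0: A_seq=134 A_ack=7000 B_seq=7000 B_ack=0
After event 1: A_seq=226 A_ack=7000 B_seq=7000 B_ack=0
After event 2: A_seq=226 A_ack=7085 B_seq=7085 B_ack=0
After event 3: A_seq=226 A_ack=7202 B_seq=7202 B_ack=0
After event 4: A_seq=241 A_ack=7202 B_seq=7202 B_ack=0
After event 5: A_seq=263 A_ack=7202 B_seq=7202 B_ack=0

263 7202 7202 0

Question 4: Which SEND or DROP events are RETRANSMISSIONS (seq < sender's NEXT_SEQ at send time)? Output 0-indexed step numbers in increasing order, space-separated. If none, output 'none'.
Step 0: DROP seq=0 -> fresh
Step 1: SEND seq=134 -> fresh
Step 2: SEND seq=7000 -> fresh
Step 3: SEND seq=7085 -> fresh
Step 4: SEND seq=226 -> fresh
Step 5: SEND seq=241 -> fresh
Step 6: SEND seq=263 -> fresh
Step 7: SEND seq=430 -> fresh

Answer: none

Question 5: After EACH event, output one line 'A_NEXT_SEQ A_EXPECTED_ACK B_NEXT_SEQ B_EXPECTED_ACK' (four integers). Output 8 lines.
134 7000 7000 0
226 7000 7000 0
226 7085 7085 0
226 7202 7202 0
241 7202 7202 0
263 7202 7202 0
430 7202 7202 0
589 7202 7202 0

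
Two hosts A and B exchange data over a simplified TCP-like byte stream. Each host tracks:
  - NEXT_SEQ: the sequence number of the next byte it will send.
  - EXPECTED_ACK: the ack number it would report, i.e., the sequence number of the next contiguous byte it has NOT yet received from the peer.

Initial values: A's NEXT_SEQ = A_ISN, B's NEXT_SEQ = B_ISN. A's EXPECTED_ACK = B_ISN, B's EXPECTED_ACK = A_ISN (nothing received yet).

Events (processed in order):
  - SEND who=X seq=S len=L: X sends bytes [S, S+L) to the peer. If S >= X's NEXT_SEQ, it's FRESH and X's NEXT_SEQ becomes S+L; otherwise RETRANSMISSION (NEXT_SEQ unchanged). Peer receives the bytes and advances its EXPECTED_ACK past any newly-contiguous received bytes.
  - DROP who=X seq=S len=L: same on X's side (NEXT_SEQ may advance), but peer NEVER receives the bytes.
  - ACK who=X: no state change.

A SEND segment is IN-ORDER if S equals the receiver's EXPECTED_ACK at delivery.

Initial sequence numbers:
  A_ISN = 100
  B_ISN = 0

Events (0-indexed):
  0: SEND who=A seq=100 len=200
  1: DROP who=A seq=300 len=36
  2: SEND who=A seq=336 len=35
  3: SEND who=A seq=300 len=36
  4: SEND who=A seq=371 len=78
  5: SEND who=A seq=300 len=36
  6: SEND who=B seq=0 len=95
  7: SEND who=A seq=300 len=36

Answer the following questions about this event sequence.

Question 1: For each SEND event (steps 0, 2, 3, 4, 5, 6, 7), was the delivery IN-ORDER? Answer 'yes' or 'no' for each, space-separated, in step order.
Step 0: SEND seq=100 -> in-order
Step 2: SEND seq=336 -> out-of-order
Step 3: SEND seq=300 -> in-order
Step 4: SEND seq=371 -> in-order
Step 5: SEND seq=300 -> out-of-order
Step 6: SEND seq=0 -> in-order
Step 7: SEND seq=300 -> out-of-order

Answer: yes no yes yes no yes no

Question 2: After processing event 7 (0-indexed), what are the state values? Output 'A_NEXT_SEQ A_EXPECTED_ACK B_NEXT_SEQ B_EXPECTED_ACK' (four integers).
After event 0: A_seq=300 A_ack=0 B_seq=0 B_ack=300
After event 1: A_seq=336 A_ack=0 B_seq=0 B_ack=300
After event 2: A_seq=371 A_ack=0 B_seq=0 B_ack=300
After event 3: A_seq=371 A_ack=0 B_seq=0 B_ack=371
After event 4: A_seq=449 A_ack=0 B_seq=0 B_ack=449
After event 5: A_seq=449 A_ack=0 B_seq=0 B_ack=449
After event 6: A_seq=449 A_ack=95 B_seq=95 B_ack=449
After event 7: A_seq=449 A_ack=95 B_seq=95 B_ack=449

449 95 95 449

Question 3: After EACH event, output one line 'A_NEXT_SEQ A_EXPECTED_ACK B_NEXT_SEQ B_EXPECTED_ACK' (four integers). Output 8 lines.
300 0 0 300
336 0 0 300
371 0 0 300
371 0 0 371
449 0 0 449
449 0 0 449
449 95 95 449
449 95 95 449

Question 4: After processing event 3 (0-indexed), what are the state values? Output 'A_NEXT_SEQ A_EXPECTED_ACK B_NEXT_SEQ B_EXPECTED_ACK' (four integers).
After event 0: A_seq=300 A_ack=0 B_seq=0 B_ack=300
After event 1: A_seq=336 A_ack=0 B_seq=0 B_ack=300
After event 2: A_seq=371 A_ack=0 B_seq=0 B_ack=300
After event 3: A_seq=371 A_ack=0 B_seq=0 B_ack=371

371 0 0 371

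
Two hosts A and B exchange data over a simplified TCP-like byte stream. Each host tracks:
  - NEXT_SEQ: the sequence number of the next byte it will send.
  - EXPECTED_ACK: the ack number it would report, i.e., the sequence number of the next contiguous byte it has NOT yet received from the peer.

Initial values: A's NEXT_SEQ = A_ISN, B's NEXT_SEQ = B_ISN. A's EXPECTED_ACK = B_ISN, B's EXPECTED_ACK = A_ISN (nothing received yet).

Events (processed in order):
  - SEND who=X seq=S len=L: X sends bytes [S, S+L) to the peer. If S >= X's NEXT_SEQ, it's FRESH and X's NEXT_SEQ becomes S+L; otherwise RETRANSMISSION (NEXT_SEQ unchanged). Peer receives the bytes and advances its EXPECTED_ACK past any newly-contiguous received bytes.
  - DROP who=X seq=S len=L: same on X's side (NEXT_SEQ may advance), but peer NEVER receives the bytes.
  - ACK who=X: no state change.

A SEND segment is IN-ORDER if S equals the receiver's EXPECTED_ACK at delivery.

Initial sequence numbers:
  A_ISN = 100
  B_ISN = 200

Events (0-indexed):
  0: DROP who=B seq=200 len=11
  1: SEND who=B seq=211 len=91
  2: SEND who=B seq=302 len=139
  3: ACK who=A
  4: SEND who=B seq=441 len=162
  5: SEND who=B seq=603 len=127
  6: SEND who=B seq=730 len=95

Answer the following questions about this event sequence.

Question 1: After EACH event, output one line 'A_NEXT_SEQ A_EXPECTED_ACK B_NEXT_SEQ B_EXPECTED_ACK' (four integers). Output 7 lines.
100 200 211 100
100 200 302 100
100 200 441 100
100 200 441 100
100 200 603 100
100 200 730 100
100 200 825 100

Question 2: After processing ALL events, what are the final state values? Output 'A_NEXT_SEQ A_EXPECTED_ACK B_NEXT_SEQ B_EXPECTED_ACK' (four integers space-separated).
After event 0: A_seq=100 A_ack=200 B_seq=211 B_ack=100
After event 1: A_seq=100 A_ack=200 B_seq=302 B_ack=100
After event 2: A_seq=100 A_ack=200 B_seq=441 B_ack=100
After event 3: A_seq=100 A_ack=200 B_seq=441 B_ack=100
After event 4: A_seq=100 A_ack=200 B_seq=603 B_ack=100
After event 5: A_seq=100 A_ack=200 B_seq=730 B_ack=100
After event 6: A_seq=100 A_ack=200 B_seq=825 B_ack=100

Answer: 100 200 825 100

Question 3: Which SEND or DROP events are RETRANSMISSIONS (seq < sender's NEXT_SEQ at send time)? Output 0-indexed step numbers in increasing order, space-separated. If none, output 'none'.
Step 0: DROP seq=200 -> fresh
Step 1: SEND seq=211 -> fresh
Step 2: SEND seq=302 -> fresh
Step 4: SEND seq=441 -> fresh
Step 5: SEND seq=603 -> fresh
Step 6: SEND seq=730 -> fresh

Answer: none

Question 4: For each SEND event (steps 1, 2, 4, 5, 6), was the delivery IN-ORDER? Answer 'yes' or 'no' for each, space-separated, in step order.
Step 1: SEND seq=211 -> out-of-order
Step 2: SEND seq=302 -> out-of-order
Step 4: SEND seq=441 -> out-of-order
Step 5: SEND seq=603 -> out-of-order
Step 6: SEND seq=730 -> out-of-order

Answer: no no no no no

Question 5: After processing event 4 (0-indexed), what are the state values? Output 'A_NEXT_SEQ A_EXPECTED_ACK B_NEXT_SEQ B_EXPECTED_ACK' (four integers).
After event 0: A_seq=100 A_ack=200 B_seq=211 B_ack=100
After event 1: A_seq=100 A_ack=200 B_seq=302 B_ack=100
After event 2: A_seq=100 A_ack=200 B_seq=441 B_ack=100
After event 3: A_seq=100 A_ack=200 B_seq=441 B_ack=100
After event 4: A_seq=100 A_ack=200 B_seq=603 B_ack=100

100 200 603 100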